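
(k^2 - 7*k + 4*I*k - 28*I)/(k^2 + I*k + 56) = (k^2 + k*(-7 + 4*I) - 28*I)/(k^2 + I*k + 56)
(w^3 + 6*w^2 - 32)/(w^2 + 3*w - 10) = (w^2 + 8*w + 16)/(w + 5)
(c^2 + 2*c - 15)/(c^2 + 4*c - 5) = (c - 3)/(c - 1)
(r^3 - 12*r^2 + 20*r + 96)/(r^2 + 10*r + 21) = (r^3 - 12*r^2 + 20*r + 96)/(r^2 + 10*r + 21)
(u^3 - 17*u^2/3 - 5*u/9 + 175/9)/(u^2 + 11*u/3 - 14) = (3*u^2 - 10*u - 25)/(3*(u + 6))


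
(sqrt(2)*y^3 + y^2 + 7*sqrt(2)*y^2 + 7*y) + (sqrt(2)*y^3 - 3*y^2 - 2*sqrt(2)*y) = 2*sqrt(2)*y^3 - 2*y^2 + 7*sqrt(2)*y^2 - 2*sqrt(2)*y + 7*y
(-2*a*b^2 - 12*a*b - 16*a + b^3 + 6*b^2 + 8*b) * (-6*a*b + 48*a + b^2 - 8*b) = 12*a^2*b^3 - 24*a^2*b^2 - 480*a^2*b - 768*a^2 - 8*a*b^4 + 16*a*b^3 + 320*a*b^2 + 512*a*b + b^5 - 2*b^4 - 40*b^3 - 64*b^2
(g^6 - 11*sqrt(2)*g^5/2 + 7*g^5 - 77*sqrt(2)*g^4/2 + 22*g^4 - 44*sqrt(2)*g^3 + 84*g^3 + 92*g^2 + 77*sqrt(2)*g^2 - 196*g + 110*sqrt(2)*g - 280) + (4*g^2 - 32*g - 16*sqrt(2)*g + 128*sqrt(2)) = g^6 - 11*sqrt(2)*g^5/2 + 7*g^5 - 77*sqrt(2)*g^4/2 + 22*g^4 - 44*sqrt(2)*g^3 + 84*g^3 + 96*g^2 + 77*sqrt(2)*g^2 - 228*g + 94*sqrt(2)*g - 280 + 128*sqrt(2)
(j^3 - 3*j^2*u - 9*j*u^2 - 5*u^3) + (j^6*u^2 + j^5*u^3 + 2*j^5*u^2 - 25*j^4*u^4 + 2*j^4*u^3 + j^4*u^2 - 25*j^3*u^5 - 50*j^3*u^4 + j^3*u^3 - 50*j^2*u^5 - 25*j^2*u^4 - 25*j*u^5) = j^6*u^2 + j^5*u^3 + 2*j^5*u^2 - 25*j^4*u^4 + 2*j^4*u^3 + j^4*u^2 - 25*j^3*u^5 - 50*j^3*u^4 + j^3*u^3 + j^3 - 50*j^2*u^5 - 25*j^2*u^4 - 3*j^2*u - 25*j*u^5 - 9*j*u^2 - 5*u^3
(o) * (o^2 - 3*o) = o^3 - 3*o^2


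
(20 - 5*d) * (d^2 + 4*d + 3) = -5*d^3 + 65*d + 60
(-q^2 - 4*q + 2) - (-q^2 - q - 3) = 5 - 3*q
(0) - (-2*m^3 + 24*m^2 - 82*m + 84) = 2*m^3 - 24*m^2 + 82*m - 84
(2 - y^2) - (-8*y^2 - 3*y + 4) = 7*y^2 + 3*y - 2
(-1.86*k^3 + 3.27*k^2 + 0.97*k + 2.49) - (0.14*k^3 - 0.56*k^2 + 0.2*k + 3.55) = -2.0*k^3 + 3.83*k^2 + 0.77*k - 1.06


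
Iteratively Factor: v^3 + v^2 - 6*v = (v)*(v^2 + v - 6) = v*(v + 3)*(v - 2)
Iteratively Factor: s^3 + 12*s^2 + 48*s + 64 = (s + 4)*(s^2 + 8*s + 16) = (s + 4)^2*(s + 4)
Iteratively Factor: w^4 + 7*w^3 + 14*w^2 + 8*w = (w + 1)*(w^3 + 6*w^2 + 8*w) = (w + 1)*(w + 2)*(w^2 + 4*w) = w*(w + 1)*(w + 2)*(w + 4)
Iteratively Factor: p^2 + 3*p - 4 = (p - 1)*(p + 4)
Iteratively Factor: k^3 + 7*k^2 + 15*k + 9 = (k + 3)*(k^2 + 4*k + 3) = (k + 3)^2*(k + 1)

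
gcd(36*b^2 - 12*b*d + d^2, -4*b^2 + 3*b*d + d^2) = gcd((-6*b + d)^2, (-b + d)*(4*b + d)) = 1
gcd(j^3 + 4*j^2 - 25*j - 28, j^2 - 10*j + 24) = j - 4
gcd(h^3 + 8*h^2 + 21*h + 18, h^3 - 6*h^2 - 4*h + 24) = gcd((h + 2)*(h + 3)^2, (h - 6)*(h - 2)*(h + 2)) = h + 2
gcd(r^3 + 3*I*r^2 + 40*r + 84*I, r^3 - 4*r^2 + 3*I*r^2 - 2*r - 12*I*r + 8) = r + 2*I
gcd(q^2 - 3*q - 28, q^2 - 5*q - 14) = q - 7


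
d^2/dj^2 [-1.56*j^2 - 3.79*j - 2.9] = -3.12000000000000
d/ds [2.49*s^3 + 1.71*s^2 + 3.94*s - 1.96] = 7.47*s^2 + 3.42*s + 3.94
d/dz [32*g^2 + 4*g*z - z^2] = 4*g - 2*z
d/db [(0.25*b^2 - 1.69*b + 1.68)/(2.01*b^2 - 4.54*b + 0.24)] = (2.2619*b^2 - 6.6336*b + 7.2216)/(4.0401*b^4 - 18.2508*b^3 + 21.5764*b^2 - 2.1792*b + 0.0576)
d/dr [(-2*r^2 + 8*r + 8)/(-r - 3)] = 2*(r^2 + 6*r - 8)/(r^2 + 6*r + 9)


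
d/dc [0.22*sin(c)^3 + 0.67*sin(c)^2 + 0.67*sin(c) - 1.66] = (0.66*sin(c)^2 + 1.34*sin(c) + 0.67)*cos(c)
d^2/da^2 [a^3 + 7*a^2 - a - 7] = 6*a + 14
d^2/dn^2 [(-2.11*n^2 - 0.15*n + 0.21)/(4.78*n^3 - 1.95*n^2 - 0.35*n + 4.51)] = (-96.4202479999999*n^6 - 20.56356*n^5 + 44.786688*n^4 + 606.736352*n^3 - 69.85116*n^2 - 34.217928*n - 82.563632)/(109.215352*n^9 - 133.66314*n^8 + 30.53703*n^7 + 321.298077*n^6 - 254.462235*n^5 + 5.45981999999999*n^4 + 310.102609*n^3 - 117.33216*n^2 - 21.357105*n + 91.733851)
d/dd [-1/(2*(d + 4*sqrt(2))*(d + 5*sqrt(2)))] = (d + 9*sqrt(2)/2)/((d + 4*sqrt(2))^2*(d + 5*sqrt(2))^2)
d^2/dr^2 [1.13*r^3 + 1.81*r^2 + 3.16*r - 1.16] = 6.78*r + 3.62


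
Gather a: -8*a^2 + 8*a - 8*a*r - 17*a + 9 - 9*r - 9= -8*a^2 + a*(-8*r - 9) - 9*r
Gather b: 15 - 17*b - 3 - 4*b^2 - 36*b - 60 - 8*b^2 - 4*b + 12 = -12*b^2 - 57*b - 36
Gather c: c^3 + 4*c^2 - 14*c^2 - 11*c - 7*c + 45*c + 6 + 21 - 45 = c^3 - 10*c^2 + 27*c - 18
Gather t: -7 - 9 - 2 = -18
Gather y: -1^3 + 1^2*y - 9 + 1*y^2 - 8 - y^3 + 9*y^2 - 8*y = -y^3 + 10*y^2 - 7*y - 18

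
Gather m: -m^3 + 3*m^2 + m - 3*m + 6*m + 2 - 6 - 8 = -m^3 + 3*m^2 + 4*m - 12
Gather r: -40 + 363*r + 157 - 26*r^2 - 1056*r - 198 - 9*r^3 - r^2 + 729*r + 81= -9*r^3 - 27*r^2 + 36*r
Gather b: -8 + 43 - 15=20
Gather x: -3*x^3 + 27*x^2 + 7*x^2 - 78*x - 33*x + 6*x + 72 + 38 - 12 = -3*x^3 + 34*x^2 - 105*x + 98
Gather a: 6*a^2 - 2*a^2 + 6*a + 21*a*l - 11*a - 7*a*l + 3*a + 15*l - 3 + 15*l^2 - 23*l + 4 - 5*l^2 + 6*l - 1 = 4*a^2 + a*(14*l - 2) + 10*l^2 - 2*l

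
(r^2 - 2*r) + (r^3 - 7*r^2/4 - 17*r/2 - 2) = r^3 - 3*r^2/4 - 21*r/2 - 2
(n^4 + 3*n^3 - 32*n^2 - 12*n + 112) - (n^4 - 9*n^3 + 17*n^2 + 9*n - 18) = 12*n^3 - 49*n^2 - 21*n + 130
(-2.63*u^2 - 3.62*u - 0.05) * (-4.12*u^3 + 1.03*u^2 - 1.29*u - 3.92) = 10.8356*u^5 + 12.2055*u^4 - 0.1299*u^3 + 14.9279*u^2 + 14.2549*u + 0.196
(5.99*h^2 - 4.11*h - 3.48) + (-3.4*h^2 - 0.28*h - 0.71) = 2.59*h^2 - 4.39*h - 4.19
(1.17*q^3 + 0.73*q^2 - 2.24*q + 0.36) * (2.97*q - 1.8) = 3.4749*q^4 + 0.0621*q^3 - 7.9668*q^2 + 5.1012*q - 0.648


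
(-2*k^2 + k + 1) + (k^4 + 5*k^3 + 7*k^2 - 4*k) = k^4 + 5*k^3 + 5*k^2 - 3*k + 1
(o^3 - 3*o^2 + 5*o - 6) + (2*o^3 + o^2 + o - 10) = 3*o^3 - 2*o^2 + 6*o - 16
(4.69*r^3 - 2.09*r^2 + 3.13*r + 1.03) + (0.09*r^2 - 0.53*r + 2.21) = 4.69*r^3 - 2.0*r^2 + 2.6*r + 3.24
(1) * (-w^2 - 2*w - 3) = -w^2 - 2*w - 3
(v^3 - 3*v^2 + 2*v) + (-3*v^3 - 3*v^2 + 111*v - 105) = -2*v^3 - 6*v^2 + 113*v - 105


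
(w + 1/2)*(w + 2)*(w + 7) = w^3 + 19*w^2/2 + 37*w/2 + 7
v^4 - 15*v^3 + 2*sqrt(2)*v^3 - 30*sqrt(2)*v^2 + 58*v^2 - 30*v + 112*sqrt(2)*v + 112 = (v - 8)*(v - 7)*(v + sqrt(2))^2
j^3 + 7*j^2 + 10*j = j*(j + 2)*(j + 5)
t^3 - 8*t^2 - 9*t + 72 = (t - 8)*(t - 3)*(t + 3)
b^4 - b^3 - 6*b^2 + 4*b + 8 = (b - 2)^2*(b + 1)*(b + 2)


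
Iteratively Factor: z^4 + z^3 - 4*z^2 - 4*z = (z)*(z^3 + z^2 - 4*z - 4) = z*(z - 2)*(z^2 + 3*z + 2) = z*(z - 2)*(z + 1)*(z + 2)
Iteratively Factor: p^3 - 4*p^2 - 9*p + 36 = (p + 3)*(p^2 - 7*p + 12) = (p - 3)*(p + 3)*(p - 4)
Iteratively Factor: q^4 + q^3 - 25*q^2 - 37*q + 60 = (q + 4)*(q^3 - 3*q^2 - 13*q + 15) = (q - 1)*(q + 4)*(q^2 - 2*q - 15) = (q - 5)*(q - 1)*(q + 4)*(q + 3)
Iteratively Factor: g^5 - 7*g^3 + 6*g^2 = (g + 3)*(g^4 - 3*g^3 + 2*g^2) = g*(g + 3)*(g^3 - 3*g^2 + 2*g) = g*(g - 1)*(g + 3)*(g^2 - 2*g) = g*(g - 2)*(g - 1)*(g + 3)*(g)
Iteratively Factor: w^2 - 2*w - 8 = (w - 4)*(w + 2)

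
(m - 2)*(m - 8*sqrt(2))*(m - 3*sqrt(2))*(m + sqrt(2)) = m^4 - 10*sqrt(2)*m^3 - 2*m^3 + 26*m^2 + 20*sqrt(2)*m^2 - 52*m + 48*sqrt(2)*m - 96*sqrt(2)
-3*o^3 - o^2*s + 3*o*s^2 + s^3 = (-o + s)*(o + s)*(3*o + s)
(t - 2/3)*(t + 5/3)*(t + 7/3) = t^3 + 10*t^2/3 + 11*t/9 - 70/27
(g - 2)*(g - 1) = g^2 - 3*g + 2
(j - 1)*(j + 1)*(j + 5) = j^3 + 5*j^2 - j - 5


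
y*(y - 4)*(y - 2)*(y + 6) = y^4 - 28*y^2 + 48*y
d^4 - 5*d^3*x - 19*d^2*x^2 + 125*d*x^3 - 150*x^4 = (d - 5*x)*(d - 3*x)*(d - 2*x)*(d + 5*x)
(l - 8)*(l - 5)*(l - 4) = l^3 - 17*l^2 + 92*l - 160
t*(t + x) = t^2 + t*x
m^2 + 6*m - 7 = (m - 1)*(m + 7)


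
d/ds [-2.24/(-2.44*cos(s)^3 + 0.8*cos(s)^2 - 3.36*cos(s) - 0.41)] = (16.3968*cos(s)^2 - 3.584*cos(s) + 7.5264)*sin(s)/(2.44*cos(s)^3 - 0.8*cos(s)^2 + 3.36*cos(s) + 0.41)^2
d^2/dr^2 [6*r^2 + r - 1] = 12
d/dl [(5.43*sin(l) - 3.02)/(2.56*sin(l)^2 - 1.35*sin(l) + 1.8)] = (-13.9008*sin(l)^2 + 15.4624*sin(l) + 5.697)*cos(l)/(6.5536*sin(l)^4 - 6.912*sin(l)^3 + 11.0385*sin(l)^2 - 4.86*sin(l) + 3.24)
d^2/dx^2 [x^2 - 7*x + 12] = 2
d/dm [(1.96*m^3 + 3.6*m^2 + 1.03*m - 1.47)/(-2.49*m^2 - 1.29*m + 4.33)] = (-4.8804*m^4 - 5.0568*m^3 + 23.3811*m^2 + 23.8554*m + 2.5636)/(6.2001*m^4 + 6.4242*m^3 - 19.8993*m^2 - 11.1714*m + 18.7489)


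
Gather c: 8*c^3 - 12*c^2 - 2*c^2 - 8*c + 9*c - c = 8*c^3 - 14*c^2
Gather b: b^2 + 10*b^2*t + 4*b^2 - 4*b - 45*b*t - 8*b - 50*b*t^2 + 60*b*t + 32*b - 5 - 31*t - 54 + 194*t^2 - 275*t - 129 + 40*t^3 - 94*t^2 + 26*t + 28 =b^2*(10*t + 5) + b*(-50*t^2 + 15*t + 20) + 40*t^3 + 100*t^2 - 280*t - 160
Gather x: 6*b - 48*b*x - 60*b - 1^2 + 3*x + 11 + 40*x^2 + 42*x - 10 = -54*b + 40*x^2 + x*(45 - 48*b)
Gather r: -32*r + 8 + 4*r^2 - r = 4*r^2 - 33*r + 8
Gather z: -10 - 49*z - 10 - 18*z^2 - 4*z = -18*z^2 - 53*z - 20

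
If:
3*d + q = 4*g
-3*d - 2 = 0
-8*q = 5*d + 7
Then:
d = -2/3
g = -59/96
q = -11/24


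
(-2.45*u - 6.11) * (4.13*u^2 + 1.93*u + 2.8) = -10.1185*u^3 - 29.9628*u^2 - 18.6523*u - 17.108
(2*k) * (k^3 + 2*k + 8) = 2*k^4 + 4*k^2 + 16*k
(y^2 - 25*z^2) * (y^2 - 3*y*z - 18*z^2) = y^4 - 3*y^3*z - 43*y^2*z^2 + 75*y*z^3 + 450*z^4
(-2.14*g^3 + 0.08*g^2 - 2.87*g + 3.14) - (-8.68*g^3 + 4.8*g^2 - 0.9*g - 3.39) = 6.54*g^3 - 4.72*g^2 - 1.97*g + 6.53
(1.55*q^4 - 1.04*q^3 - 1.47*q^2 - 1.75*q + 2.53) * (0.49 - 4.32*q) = -6.696*q^5 + 5.2523*q^4 + 5.8408*q^3 + 6.8397*q^2 - 11.7871*q + 1.2397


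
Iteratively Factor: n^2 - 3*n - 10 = (n - 5)*(n + 2)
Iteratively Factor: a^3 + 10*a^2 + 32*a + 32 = (a + 4)*(a^2 + 6*a + 8) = (a + 4)^2*(a + 2)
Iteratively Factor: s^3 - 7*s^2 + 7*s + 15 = (s - 5)*(s^2 - 2*s - 3) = (s - 5)*(s + 1)*(s - 3)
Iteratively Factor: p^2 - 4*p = (p)*(p - 4)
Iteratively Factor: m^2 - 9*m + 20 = (m - 4)*(m - 5)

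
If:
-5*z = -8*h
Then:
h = 5*z/8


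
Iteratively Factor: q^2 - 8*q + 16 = (q - 4)*(q - 4)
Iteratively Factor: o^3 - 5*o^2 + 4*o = (o - 1)*(o^2 - 4*o) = o*(o - 1)*(o - 4)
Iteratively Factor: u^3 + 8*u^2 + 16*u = (u)*(u^2 + 8*u + 16) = u*(u + 4)*(u + 4)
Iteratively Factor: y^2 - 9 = (y - 3)*(y + 3)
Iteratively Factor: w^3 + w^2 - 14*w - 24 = (w + 2)*(w^2 - w - 12) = (w + 2)*(w + 3)*(w - 4)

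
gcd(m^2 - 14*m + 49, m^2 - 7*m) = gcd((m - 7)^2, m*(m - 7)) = m - 7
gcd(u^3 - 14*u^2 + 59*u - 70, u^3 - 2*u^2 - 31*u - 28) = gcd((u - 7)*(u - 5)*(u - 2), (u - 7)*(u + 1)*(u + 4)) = u - 7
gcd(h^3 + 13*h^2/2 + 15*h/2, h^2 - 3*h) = h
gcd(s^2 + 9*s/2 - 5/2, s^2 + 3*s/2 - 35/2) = s + 5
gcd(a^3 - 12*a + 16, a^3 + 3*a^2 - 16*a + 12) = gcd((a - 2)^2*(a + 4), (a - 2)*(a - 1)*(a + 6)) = a - 2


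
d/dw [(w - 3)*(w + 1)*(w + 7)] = 3*w^2 + 10*w - 17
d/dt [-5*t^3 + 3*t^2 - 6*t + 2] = -15*t^2 + 6*t - 6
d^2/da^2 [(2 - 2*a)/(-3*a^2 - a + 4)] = 36/(27*a^3 + 108*a^2 + 144*a + 64)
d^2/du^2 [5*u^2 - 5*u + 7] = 10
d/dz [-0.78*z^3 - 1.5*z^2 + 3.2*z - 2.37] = -2.34*z^2 - 3.0*z + 3.2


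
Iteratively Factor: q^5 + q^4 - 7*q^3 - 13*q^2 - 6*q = (q)*(q^4 + q^3 - 7*q^2 - 13*q - 6) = q*(q + 2)*(q^3 - q^2 - 5*q - 3) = q*(q + 1)*(q + 2)*(q^2 - 2*q - 3) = q*(q - 3)*(q + 1)*(q + 2)*(q + 1)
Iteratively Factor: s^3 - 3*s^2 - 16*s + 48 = (s + 4)*(s^2 - 7*s + 12) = (s - 3)*(s + 4)*(s - 4)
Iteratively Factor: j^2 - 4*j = (j)*(j - 4)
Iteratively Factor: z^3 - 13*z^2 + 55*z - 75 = (z - 5)*(z^2 - 8*z + 15) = (z - 5)*(z - 3)*(z - 5)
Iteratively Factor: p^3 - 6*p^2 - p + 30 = (p + 2)*(p^2 - 8*p + 15) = (p - 3)*(p + 2)*(p - 5)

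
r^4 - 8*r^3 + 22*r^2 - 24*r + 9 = (r - 3)^2*(r - 1)^2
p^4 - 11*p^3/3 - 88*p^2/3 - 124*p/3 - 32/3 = (p - 8)*(p + 1/3)*(p + 2)^2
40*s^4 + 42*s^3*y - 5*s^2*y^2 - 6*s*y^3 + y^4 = (-5*s + y)*(-4*s + y)*(s + y)*(2*s + y)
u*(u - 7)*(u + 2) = u^3 - 5*u^2 - 14*u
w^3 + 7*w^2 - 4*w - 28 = (w - 2)*(w + 2)*(w + 7)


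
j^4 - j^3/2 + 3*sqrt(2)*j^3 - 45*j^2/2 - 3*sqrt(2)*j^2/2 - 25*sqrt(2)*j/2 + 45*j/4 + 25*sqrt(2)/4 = (j - 1/2)*(j - 5*sqrt(2)/2)*(j + sqrt(2)/2)*(j + 5*sqrt(2))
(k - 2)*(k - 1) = k^2 - 3*k + 2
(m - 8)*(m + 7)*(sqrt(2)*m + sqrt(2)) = sqrt(2)*m^3 - 57*sqrt(2)*m - 56*sqrt(2)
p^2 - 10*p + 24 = (p - 6)*(p - 4)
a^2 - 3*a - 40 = (a - 8)*(a + 5)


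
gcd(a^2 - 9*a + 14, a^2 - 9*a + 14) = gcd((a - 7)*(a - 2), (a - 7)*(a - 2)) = a^2 - 9*a + 14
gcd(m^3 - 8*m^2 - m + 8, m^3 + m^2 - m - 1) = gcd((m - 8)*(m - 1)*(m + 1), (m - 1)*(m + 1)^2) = m^2 - 1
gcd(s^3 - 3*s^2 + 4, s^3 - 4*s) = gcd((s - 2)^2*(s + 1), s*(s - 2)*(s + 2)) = s - 2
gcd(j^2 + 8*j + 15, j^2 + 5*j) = j + 5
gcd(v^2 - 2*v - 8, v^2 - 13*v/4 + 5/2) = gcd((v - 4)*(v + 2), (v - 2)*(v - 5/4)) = 1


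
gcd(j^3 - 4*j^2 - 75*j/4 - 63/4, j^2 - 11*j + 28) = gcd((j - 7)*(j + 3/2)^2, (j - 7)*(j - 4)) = j - 7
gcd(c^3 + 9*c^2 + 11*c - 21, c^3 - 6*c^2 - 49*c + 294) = c + 7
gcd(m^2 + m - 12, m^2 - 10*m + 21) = m - 3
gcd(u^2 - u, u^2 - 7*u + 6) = u - 1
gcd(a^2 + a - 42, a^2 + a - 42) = a^2 + a - 42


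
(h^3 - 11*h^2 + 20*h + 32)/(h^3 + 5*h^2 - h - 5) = (h^2 - 12*h + 32)/(h^2 + 4*h - 5)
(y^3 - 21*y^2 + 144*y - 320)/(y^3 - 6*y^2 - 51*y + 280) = (y - 8)/(y + 7)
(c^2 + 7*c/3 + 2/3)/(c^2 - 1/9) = 3*(c + 2)/(3*c - 1)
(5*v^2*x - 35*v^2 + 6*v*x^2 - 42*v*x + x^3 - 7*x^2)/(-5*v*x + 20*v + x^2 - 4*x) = (-5*v^2*x + 35*v^2 - 6*v*x^2 + 42*v*x - x^3 + 7*x^2)/(5*v*x - 20*v - x^2 + 4*x)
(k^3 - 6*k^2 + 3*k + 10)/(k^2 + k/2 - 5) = 2*(k^2 - 4*k - 5)/(2*k + 5)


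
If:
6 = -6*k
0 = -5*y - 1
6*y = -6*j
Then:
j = 1/5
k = -1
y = -1/5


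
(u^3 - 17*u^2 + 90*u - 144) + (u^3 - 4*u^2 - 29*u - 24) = 2*u^3 - 21*u^2 + 61*u - 168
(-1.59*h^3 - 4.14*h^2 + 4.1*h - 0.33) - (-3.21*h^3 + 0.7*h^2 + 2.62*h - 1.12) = 1.62*h^3 - 4.84*h^2 + 1.48*h + 0.79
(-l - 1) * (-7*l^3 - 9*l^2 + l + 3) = 7*l^4 + 16*l^3 + 8*l^2 - 4*l - 3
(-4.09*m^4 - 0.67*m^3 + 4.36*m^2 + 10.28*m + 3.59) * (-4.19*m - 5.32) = 17.1371*m^5 + 24.5661*m^4 - 14.704*m^3 - 66.2684*m^2 - 69.7317*m - 19.0988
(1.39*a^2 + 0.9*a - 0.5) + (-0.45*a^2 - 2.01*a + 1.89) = 0.94*a^2 - 1.11*a + 1.39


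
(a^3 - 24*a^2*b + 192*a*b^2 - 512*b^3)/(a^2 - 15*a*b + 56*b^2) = (a^2 - 16*a*b + 64*b^2)/(a - 7*b)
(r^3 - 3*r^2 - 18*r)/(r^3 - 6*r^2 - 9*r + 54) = r/(r - 3)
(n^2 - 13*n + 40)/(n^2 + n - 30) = (n - 8)/(n + 6)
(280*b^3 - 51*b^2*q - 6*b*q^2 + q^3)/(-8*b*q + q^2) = -35*b^2/q + 2*b + q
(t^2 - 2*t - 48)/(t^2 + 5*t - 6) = (t - 8)/(t - 1)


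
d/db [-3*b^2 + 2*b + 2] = 2 - 6*b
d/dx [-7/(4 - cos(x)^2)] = 14*sin(x)*cos(x)/(cos(x)^2 - 4)^2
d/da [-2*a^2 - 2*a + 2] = -4*a - 2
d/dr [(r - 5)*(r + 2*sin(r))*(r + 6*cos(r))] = (5 - r)*(r + 2*sin(r))*(6*sin(r) - 1) + (r - 5)*(r + 6*cos(r))*(2*cos(r) + 1) + (r + 2*sin(r))*(r + 6*cos(r))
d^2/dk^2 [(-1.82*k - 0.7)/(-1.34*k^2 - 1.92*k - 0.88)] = ((1.82*k + 0.7)*(2.68*k + 1.92)*(5.36*k + 3.84) - (14.6328*k + 8.8648)*(1.34*k^2 + 1.92*k + 0.88))/(1.34*k^2 + 1.92*k + 0.88)^3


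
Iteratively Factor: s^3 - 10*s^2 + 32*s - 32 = (s - 4)*(s^2 - 6*s + 8) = (s - 4)*(s - 2)*(s - 4)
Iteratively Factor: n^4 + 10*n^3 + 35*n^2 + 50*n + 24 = (n + 3)*(n^3 + 7*n^2 + 14*n + 8) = (n + 3)*(n + 4)*(n^2 + 3*n + 2) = (n + 1)*(n + 3)*(n + 4)*(n + 2)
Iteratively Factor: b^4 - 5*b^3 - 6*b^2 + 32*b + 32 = (b - 4)*(b^3 - b^2 - 10*b - 8) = (b - 4)^2*(b^2 + 3*b + 2) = (b - 4)^2*(b + 1)*(b + 2)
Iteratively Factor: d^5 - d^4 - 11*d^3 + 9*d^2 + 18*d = (d - 3)*(d^4 + 2*d^3 - 5*d^2 - 6*d) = (d - 3)*(d + 3)*(d^3 - d^2 - 2*d) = (d - 3)*(d - 2)*(d + 3)*(d^2 + d) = d*(d - 3)*(d - 2)*(d + 3)*(d + 1)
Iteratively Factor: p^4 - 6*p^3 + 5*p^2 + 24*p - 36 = (p + 2)*(p^3 - 8*p^2 + 21*p - 18) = (p - 2)*(p + 2)*(p^2 - 6*p + 9) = (p - 3)*(p - 2)*(p + 2)*(p - 3)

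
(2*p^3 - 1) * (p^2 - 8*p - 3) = 2*p^5 - 16*p^4 - 6*p^3 - p^2 + 8*p + 3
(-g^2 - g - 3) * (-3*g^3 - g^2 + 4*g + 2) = 3*g^5 + 4*g^4 + 6*g^3 - 3*g^2 - 14*g - 6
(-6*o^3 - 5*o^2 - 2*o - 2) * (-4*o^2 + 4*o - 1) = 24*o^5 - 4*o^4 - 6*o^3 + 5*o^2 - 6*o + 2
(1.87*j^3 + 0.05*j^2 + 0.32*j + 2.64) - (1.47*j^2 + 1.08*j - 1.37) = 1.87*j^3 - 1.42*j^2 - 0.76*j + 4.01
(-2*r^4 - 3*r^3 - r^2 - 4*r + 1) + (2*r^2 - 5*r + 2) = -2*r^4 - 3*r^3 + r^2 - 9*r + 3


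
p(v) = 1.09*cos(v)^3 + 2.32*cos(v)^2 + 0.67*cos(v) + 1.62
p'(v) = -3.27*sin(v)*cos(v)^2 - 4.64*sin(v)*cos(v) - 0.67*sin(v)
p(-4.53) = 1.57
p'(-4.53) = 0.06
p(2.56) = 2.04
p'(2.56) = 0.51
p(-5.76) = 4.65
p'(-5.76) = -3.57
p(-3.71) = 2.05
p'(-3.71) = 0.49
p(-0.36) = 5.17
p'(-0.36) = 2.77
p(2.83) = 2.14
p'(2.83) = 0.24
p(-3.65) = 2.08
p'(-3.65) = 0.43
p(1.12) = 2.44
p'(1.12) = -2.98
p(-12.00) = 4.49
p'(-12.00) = -3.71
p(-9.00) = 2.11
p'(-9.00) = -0.35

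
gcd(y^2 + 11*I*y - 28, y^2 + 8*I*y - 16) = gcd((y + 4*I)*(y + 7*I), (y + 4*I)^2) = y + 4*I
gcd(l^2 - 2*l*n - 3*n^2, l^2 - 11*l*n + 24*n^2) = l - 3*n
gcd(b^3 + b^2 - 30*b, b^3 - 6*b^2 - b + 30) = b - 5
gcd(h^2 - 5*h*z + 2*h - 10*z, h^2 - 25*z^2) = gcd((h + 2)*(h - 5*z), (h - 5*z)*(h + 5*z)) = -h + 5*z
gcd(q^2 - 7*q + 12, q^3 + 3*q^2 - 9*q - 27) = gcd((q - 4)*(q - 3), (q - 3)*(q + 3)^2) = q - 3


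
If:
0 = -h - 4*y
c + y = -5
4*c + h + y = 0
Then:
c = -15/7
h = 80/7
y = -20/7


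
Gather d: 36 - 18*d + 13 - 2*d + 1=50 - 20*d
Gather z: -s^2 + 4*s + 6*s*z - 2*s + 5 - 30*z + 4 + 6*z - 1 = -s^2 + 2*s + z*(6*s - 24) + 8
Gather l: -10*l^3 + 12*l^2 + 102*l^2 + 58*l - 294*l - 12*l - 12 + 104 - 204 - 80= -10*l^3 + 114*l^2 - 248*l - 192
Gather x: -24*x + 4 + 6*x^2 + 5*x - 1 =6*x^2 - 19*x + 3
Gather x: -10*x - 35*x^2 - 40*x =-35*x^2 - 50*x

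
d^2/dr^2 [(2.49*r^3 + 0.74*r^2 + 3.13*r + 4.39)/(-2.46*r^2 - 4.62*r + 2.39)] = (-1.4210854715202e-14*r^5 - 156.637044*r^3 - 20.539188*r^2 - 495.113274*r - 316.60054)/(14.886936*r^6 + 83.875176*r^5 + 114.1317*r^4 - 64.36584*r^3 - 110.88405*r^2 + 79.169706*r - 13.651919)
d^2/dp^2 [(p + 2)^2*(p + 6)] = 6*p + 20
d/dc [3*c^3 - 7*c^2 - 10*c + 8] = 9*c^2 - 14*c - 10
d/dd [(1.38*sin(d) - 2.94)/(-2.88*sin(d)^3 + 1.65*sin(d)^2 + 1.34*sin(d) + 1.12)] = (7.9488*sin(d)^3 - 27.6786*sin(d)^2 + 9.702*sin(d) + 5.4852)*cos(d)/(8.2944*sin(d)^6 - 9.504*sin(d)^5 - 4.9959*sin(d)^4 - 2.0292*sin(d)^3 + 5.4916*sin(d)^2 + 3.0016*sin(d) + 1.2544)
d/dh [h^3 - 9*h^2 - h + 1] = 3*h^2 - 18*h - 1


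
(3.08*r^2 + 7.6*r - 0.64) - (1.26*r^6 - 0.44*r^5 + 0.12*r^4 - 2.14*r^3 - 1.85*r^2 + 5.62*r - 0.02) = -1.26*r^6 + 0.44*r^5 - 0.12*r^4 + 2.14*r^3 + 4.93*r^2 + 1.98*r - 0.62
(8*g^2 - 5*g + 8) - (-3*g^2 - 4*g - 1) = 11*g^2 - g + 9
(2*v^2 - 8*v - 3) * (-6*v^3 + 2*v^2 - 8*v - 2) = -12*v^5 + 52*v^4 - 14*v^3 + 54*v^2 + 40*v + 6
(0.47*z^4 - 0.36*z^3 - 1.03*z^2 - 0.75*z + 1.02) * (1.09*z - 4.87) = 0.5123*z^5 - 2.6813*z^4 + 0.6305*z^3 + 4.1986*z^2 + 4.7643*z - 4.9674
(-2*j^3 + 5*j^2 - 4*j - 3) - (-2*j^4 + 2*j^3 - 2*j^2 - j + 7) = 2*j^4 - 4*j^3 + 7*j^2 - 3*j - 10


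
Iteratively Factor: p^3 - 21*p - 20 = (p + 1)*(p^2 - p - 20) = (p + 1)*(p + 4)*(p - 5)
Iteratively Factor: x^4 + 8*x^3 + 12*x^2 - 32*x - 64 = (x - 2)*(x^3 + 10*x^2 + 32*x + 32) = (x - 2)*(x + 2)*(x^2 + 8*x + 16) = (x - 2)*(x + 2)*(x + 4)*(x + 4)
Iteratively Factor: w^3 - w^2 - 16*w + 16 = (w - 4)*(w^2 + 3*w - 4) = (w - 4)*(w + 4)*(w - 1)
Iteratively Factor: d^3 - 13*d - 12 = (d + 3)*(d^2 - 3*d - 4) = (d + 1)*(d + 3)*(d - 4)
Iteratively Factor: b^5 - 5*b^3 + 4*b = (b - 2)*(b^4 + 2*b^3 - b^2 - 2*b) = (b - 2)*(b + 2)*(b^3 - b) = (b - 2)*(b - 1)*(b + 2)*(b^2 + b) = b*(b - 2)*(b - 1)*(b + 2)*(b + 1)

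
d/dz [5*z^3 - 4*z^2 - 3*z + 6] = 15*z^2 - 8*z - 3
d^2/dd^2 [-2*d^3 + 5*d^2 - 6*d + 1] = 10 - 12*d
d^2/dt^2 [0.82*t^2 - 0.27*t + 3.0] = 1.64000000000000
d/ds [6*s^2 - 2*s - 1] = 12*s - 2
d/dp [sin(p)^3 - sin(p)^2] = (3*sin(p) - 2)*sin(p)*cos(p)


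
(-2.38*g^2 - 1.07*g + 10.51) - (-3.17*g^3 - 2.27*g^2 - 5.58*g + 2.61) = 3.17*g^3 - 0.11*g^2 + 4.51*g + 7.9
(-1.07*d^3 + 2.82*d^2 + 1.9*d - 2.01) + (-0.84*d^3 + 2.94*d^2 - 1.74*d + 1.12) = -1.91*d^3 + 5.76*d^2 + 0.16*d - 0.89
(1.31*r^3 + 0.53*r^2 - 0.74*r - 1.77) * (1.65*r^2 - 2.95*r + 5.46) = 2.1615*r^5 - 2.99*r^4 + 4.3681*r^3 + 2.1563*r^2 + 1.1811*r - 9.6642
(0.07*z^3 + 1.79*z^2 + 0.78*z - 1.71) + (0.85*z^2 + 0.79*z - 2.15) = 0.07*z^3 + 2.64*z^2 + 1.57*z - 3.86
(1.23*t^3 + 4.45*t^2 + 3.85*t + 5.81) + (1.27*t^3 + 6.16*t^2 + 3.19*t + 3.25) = 2.5*t^3 + 10.61*t^2 + 7.04*t + 9.06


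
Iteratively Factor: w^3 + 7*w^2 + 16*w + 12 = (w + 2)*(w^2 + 5*w + 6) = (w + 2)^2*(w + 3)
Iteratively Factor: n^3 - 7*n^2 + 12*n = (n - 3)*(n^2 - 4*n) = n*(n - 3)*(n - 4)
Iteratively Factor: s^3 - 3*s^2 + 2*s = (s)*(s^2 - 3*s + 2) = s*(s - 1)*(s - 2)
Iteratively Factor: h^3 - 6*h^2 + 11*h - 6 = (h - 1)*(h^2 - 5*h + 6) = (h - 2)*(h - 1)*(h - 3)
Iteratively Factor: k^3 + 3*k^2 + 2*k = (k + 2)*(k^2 + k) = k*(k + 2)*(k + 1)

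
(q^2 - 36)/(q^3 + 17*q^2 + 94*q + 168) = (q - 6)/(q^2 + 11*q + 28)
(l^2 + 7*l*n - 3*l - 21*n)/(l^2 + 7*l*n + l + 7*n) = (l - 3)/(l + 1)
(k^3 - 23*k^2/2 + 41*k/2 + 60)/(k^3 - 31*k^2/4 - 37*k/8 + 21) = 4*(2*k^2 - 7*k - 15)/(8*k^2 + 2*k - 21)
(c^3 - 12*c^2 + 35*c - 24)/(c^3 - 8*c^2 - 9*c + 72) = (c - 1)/(c + 3)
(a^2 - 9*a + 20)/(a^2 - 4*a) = (a - 5)/a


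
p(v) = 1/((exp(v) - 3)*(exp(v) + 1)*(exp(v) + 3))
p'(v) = -exp(v)/((exp(v) - 3)*(exp(v) + 1)*(exp(v) + 3)^2) - exp(v)/((exp(v) - 3)*(exp(v) + 1)^2*(exp(v) + 3)) - exp(v)/((exp(v) - 3)^2*(exp(v) + 1)*(exp(v) + 3))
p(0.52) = -0.06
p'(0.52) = -0.02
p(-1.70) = -0.09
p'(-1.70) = 0.01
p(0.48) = -0.06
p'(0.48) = -0.01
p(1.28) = 0.06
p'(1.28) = -0.41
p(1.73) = 0.01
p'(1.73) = -0.02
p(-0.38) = -0.07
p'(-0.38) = 0.02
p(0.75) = -0.07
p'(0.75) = -0.09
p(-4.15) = -0.11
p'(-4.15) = 0.00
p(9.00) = 0.00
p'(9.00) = 0.00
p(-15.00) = -0.11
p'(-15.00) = 0.00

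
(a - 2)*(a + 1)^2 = a^3 - 3*a - 2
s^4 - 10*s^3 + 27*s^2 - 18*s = s*(s - 6)*(s - 3)*(s - 1)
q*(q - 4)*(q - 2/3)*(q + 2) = q^4 - 8*q^3/3 - 20*q^2/3 + 16*q/3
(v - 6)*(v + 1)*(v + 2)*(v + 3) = v^4 - 25*v^2 - 60*v - 36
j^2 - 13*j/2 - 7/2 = (j - 7)*(j + 1/2)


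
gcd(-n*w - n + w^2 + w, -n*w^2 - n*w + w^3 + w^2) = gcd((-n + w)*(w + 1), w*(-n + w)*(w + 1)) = -n*w - n + w^2 + w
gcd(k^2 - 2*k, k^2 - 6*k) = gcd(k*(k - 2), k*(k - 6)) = k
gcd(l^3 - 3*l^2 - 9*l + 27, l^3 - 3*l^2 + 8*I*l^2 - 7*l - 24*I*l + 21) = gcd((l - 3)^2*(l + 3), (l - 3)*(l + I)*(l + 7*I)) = l - 3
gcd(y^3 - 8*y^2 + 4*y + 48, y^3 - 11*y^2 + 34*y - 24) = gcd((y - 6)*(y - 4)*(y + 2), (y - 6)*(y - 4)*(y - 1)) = y^2 - 10*y + 24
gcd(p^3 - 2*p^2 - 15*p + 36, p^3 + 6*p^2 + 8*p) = p + 4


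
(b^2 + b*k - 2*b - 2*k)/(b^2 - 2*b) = (b + k)/b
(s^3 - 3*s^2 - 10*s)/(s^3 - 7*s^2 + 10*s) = (s + 2)/(s - 2)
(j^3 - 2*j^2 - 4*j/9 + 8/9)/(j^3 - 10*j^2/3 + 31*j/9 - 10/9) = (3*j^2 - 4*j - 4)/(3*j^2 - 8*j + 5)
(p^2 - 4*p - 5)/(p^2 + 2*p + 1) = (p - 5)/(p + 1)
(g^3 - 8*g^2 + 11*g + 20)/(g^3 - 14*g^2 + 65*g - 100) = (g + 1)/(g - 5)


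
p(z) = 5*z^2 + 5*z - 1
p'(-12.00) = -115.00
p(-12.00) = 659.00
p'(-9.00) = -85.00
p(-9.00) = 359.00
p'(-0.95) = -4.50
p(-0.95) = -1.24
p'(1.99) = 24.90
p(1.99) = 28.75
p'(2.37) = 28.70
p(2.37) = 38.93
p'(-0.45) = 0.50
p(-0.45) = -2.24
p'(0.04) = 5.40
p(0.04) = -0.79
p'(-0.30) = 2.00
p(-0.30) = -2.05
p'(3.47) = 39.70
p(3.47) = 76.55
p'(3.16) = 36.60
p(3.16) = 64.73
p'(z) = 10*z + 5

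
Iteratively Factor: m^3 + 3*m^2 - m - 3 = (m + 3)*(m^2 - 1) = (m + 1)*(m + 3)*(m - 1)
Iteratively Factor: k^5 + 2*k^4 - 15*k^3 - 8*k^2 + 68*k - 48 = (k + 4)*(k^4 - 2*k^3 - 7*k^2 + 20*k - 12) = (k + 3)*(k + 4)*(k^3 - 5*k^2 + 8*k - 4) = (k - 1)*(k + 3)*(k + 4)*(k^2 - 4*k + 4) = (k - 2)*(k - 1)*(k + 3)*(k + 4)*(k - 2)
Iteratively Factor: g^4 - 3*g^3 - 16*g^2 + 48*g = (g)*(g^3 - 3*g^2 - 16*g + 48) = g*(g - 3)*(g^2 - 16) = g*(g - 3)*(g + 4)*(g - 4)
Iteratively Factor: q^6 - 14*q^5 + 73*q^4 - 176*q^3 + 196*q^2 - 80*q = (q - 1)*(q^5 - 13*q^4 + 60*q^3 - 116*q^2 + 80*q) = (q - 2)*(q - 1)*(q^4 - 11*q^3 + 38*q^2 - 40*q) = (q - 4)*(q - 2)*(q - 1)*(q^3 - 7*q^2 + 10*q) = (q - 4)*(q - 2)^2*(q - 1)*(q^2 - 5*q) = q*(q - 4)*(q - 2)^2*(q - 1)*(q - 5)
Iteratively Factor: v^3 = (v)*(v^2) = v^2*(v)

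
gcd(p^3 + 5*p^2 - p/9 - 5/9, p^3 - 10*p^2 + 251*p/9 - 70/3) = 1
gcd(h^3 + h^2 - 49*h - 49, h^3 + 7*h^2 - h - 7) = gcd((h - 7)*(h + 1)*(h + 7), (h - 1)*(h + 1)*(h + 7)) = h^2 + 8*h + 7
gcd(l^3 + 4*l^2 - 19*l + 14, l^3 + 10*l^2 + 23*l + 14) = l + 7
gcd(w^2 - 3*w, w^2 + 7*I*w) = w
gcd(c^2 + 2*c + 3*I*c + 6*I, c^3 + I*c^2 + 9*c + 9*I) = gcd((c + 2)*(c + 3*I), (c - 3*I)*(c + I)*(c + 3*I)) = c + 3*I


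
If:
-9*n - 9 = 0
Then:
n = -1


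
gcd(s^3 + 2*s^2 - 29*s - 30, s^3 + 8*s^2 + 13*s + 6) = s^2 + 7*s + 6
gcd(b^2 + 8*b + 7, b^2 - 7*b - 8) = b + 1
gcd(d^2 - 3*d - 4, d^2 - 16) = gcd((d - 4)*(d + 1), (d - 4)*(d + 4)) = d - 4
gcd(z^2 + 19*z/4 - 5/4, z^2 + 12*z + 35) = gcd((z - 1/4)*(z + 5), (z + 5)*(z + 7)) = z + 5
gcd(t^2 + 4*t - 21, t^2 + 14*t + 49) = t + 7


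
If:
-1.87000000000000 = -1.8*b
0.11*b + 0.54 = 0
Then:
No Solution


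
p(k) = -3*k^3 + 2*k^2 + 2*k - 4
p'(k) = -9*k^2 + 4*k + 2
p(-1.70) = 13.12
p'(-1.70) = -30.81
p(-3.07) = 95.51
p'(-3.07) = -95.10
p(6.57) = -755.31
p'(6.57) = -360.20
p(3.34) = -86.79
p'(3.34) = -85.04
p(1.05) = -3.17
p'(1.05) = -3.72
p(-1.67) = 12.21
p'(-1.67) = -29.78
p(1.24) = -4.16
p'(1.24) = -6.88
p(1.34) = -4.95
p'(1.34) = -8.80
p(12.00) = -4876.00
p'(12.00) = -1246.00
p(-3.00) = 89.00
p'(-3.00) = -91.00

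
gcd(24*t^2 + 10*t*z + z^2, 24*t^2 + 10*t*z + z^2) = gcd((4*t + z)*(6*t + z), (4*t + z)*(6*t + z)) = 24*t^2 + 10*t*z + z^2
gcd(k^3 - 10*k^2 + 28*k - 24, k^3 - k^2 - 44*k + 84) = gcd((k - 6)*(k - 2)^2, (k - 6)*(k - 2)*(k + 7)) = k^2 - 8*k + 12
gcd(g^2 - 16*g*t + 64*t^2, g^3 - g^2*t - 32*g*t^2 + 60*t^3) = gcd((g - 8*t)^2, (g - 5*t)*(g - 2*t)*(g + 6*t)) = 1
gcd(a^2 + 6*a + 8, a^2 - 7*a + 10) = 1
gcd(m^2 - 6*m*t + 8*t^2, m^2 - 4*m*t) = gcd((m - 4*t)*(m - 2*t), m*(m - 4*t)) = -m + 4*t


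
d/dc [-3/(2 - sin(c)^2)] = -12*sin(2*c)/(cos(2*c) + 3)^2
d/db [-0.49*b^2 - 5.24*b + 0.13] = -0.98*b - 5.24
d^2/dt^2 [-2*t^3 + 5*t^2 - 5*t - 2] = 10 - 12*t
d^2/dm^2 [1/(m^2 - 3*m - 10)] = 2*(m^2 - 3*m - (2*m - 3)^2 - 10)/(-m^2 + 3*m + 10)^3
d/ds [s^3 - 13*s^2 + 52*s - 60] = 3*s^2 - 26*s + 52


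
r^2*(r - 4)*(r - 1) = r^4 - 5*r^3 + 4*r^2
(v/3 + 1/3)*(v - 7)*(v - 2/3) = v^3/3 - 20*v^2/9 - v + 14/9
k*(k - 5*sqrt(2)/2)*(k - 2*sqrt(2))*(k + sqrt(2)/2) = k^4 - 4*sqrt(2)*k^3 + 11*k^2/2 + 5*sqrt(2)*k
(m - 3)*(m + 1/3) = m^2 - 8*m/3 - 1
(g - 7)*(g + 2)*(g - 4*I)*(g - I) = g^4 - 5*g^3 - 5*I*g^3 - 18*g^2 + 25*I*g^2 + 20*g + 70*I*g + 56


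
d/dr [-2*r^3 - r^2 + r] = -6*r^2 - 2*r + 1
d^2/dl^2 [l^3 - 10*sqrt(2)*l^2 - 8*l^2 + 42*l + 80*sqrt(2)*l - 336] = 6*l - 20*sqrt(2) - 16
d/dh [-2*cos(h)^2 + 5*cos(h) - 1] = (4*cos(h) - 5)*sin(h)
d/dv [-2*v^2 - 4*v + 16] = -4*v - 4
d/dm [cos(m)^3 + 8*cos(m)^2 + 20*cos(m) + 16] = (3*sin(m)^2 - 16*cos(m) - 23)*sin(m)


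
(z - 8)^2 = z^2 - 16*z + 64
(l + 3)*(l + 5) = l^2 + 8*l + 15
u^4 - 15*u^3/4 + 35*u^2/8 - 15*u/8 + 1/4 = (u - 2)*(u - 1)*(u - 1/2)*(u - 1/4)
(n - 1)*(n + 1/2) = n^2 - n/2 - 1/2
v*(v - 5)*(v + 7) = v^3 + 2*v^2 - 35*v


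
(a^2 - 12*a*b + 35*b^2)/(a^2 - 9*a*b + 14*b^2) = (a - 5*b)/(a - 2*b)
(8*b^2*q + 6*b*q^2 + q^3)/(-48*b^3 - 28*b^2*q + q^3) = q/(-6*b + q)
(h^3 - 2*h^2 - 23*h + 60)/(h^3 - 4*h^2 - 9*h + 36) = (h + 5)/(h + 3)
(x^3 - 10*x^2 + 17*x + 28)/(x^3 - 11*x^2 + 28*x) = (x + 1)/x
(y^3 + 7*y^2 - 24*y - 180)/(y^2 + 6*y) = y + 1 - 30/y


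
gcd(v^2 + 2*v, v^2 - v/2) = v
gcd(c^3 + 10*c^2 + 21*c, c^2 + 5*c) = c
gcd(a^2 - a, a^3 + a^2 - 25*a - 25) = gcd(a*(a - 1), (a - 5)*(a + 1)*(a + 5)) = 1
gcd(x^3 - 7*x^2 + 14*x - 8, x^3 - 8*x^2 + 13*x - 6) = x - 1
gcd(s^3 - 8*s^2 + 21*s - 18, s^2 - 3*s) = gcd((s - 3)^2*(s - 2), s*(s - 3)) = s - 3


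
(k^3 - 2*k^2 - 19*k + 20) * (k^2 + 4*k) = k^5 + 2*k^4 - 27*k^3 - 56*k^2 + 80*k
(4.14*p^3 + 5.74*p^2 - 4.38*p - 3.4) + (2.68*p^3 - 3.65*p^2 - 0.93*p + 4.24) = 6.82*p^3 + 2.09*p^2 - 5.31*p + 0.84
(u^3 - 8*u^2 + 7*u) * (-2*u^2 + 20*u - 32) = -2*u^5 + 36*u^4 - 206*u^3 + 396*u^2 - 224*u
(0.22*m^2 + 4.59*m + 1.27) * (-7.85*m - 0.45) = -1.727*m^3 - 36.1305*m^2 - 12.035*m - 0.5715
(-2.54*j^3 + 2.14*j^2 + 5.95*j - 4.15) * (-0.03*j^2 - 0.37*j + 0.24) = 0.0762*j^5 + 0.8756*j^4 - 1.5799*j^3 - 1.5634*j^2 + 2.9635*j - 0.996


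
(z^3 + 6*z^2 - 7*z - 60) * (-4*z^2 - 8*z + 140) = -4*z^5 - 32*z^4 + 120*z^3 + 1136*z^2 - 500*z - 8400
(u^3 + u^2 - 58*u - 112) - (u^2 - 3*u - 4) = u^3 - 55*u - 108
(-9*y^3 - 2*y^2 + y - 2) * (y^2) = -9*y^5 - 2*y^4 + y^3 - 2*y^2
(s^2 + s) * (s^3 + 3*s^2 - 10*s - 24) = s^5 + 4*s^4 - 7*s^3 - 34*s^2 - 24*s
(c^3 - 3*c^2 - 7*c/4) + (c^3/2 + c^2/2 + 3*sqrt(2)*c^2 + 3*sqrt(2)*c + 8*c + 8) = 3*c^3/2 - 5*c^2/2 + 3*sqrt(2)*c^2 + 3*sqrt(2)*c + 25*c/4 + 8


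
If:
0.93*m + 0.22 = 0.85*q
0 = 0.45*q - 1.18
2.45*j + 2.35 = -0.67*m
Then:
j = -1.55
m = 2.16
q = 2.62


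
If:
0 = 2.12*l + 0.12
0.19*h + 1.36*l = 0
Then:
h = 0.41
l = -0.06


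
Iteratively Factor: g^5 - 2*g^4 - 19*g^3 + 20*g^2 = (g + 4)*(g^4 - 6*g^3 + 5*g^2) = g*(g + 4)*(g^3 - 6*g^2 + 5*g) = g*(g - 5)*(g + 4)*(g^2 - g) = g*(g - 5)*(g - 1)*(g + 4)*(g)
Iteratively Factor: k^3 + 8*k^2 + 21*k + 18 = (k + 3)*(k^2 + 5*k + 6) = (k + 2)*(k + 3)*(k + 3)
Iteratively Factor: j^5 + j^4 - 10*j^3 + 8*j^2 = (j)*(j^4 + j^3 - 10*j^2 + 8*j) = j*(j + 4)*(j^3 - 3*j^2 + 2*j) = j*(j - 1)*(j + 4)*(j^2 - 2*j) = j*(j - 2)*(j - 1)*(j + 4)*(j)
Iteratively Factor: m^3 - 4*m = (m)*(m^2 - 4) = m*(m - 2)*(m + 2)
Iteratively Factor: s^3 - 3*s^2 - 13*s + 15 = (s - 1)*(s^2 - 2*s - 15) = (s - 5)*(s - 1)*(s + 3)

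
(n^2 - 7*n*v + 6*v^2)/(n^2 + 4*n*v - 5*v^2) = (n - 6*v)/(n + 5*v)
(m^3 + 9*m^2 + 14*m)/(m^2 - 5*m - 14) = m*(m + 7)/(m - 7)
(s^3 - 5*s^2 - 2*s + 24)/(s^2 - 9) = (s^2 - 2*s - 8)/(s + 3)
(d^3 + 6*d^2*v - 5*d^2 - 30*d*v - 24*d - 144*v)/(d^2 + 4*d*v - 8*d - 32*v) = (d^2 + 6*d*v + 3*d + 18*v)/(d + 4*v)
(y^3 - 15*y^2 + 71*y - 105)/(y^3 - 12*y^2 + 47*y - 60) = (y - 7)/(y - 4)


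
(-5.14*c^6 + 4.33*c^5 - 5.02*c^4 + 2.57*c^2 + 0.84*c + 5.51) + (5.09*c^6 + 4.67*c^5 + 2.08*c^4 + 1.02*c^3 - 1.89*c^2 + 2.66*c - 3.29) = -0.0499999999999998*c^6 + 9.0*c^5 - 2.94*c^4 + 1.02*c^3 + 0.68*c^2 + 3.5*c + 2.22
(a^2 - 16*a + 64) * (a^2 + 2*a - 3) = a^4 - 14*a^3 + 29*a^2 + 176*a - 192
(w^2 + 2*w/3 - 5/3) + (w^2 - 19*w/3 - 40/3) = 2*w^2 - 17*w/3 - 15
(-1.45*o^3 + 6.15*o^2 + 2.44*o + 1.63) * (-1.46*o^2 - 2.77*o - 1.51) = 2.117*o^5 - 4.9625*o^4 - 18.4084*o^3 - 18.4251*o^2 - 8.1995*o - 2.4613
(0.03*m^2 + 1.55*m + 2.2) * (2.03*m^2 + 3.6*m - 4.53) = 0.0609*m^4 + 3.2545*m^3 + 9.9101*m^2 + 0.8985*m - 9.966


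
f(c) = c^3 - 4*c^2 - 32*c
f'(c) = 3*c^2 - 8*c - 32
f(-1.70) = 37.93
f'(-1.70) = -9.73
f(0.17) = -5.55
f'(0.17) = -33.27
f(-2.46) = 39.63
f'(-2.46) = 5.83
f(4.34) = -132.48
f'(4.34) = -10.21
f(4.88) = -135.20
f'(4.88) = 0.40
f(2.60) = -92.66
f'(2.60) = -32.52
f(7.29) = -58.44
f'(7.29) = 69.11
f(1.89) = -68.02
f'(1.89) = -36.40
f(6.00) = -120.00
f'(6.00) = 28.00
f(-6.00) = -168.00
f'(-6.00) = 124.00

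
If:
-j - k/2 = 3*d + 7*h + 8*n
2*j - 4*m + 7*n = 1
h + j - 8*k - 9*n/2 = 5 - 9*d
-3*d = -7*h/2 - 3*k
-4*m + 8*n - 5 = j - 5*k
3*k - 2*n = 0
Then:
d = 6116/17337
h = 2800/5779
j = -10366/5779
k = -1228/5779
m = -39405/23116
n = -1842/5779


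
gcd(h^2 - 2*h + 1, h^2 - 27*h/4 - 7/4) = 1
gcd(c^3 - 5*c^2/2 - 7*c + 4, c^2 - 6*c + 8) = c - 4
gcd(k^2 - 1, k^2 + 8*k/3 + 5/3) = k + 1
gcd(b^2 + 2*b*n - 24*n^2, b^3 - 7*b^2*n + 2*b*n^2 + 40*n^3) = b - 4*n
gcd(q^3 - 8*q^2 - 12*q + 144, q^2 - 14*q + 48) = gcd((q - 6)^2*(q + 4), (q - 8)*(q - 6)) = q - 6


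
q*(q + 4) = q^2 + 4*q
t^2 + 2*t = t*(t + 2)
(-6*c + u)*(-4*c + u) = 24*c^2 - 10*c*u + u^2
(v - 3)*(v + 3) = v^2 - 9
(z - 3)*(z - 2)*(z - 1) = z^3 - 6*z^2 + 11*z - 6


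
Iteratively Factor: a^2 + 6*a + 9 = (a + 3)*(a + 3)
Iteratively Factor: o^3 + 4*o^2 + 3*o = (o + 3)*(o^2 + o) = (o + 1)*(o + 3)*(o)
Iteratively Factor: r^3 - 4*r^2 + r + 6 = (r - 3)*(r^2 - r - 2) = (r - 3)*(r + 1)*(r - 2)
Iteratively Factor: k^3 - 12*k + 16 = (k - 2)*(k^2 + 2*k - 8) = (k - 2)*(k + 4)*(k - 2)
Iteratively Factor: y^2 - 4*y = (y - 4)*(y)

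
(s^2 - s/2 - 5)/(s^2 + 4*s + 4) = (s - 5/2)/(s + 2)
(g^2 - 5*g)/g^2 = (g - 5)/g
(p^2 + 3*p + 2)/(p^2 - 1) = (p + 2)/(p - 1)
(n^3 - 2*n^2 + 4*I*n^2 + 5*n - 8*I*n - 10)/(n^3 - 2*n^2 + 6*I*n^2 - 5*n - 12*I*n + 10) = (n - I)/(n + I)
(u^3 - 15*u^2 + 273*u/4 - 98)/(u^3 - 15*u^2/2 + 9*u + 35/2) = (u^2 - 23*u/2 + 28)/(u^2 - 4*u - 5)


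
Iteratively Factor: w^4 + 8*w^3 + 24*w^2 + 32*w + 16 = (w + 2)*(w^3 + 6*w^2 + 12*w + 8) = (w + 2)^2*(w^2 + 4*w + 4) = (w + 2)^3*(w + 2)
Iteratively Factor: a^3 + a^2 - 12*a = (a + 4)*(a^2 - 3*a) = a*(a + 4)*(a - 3)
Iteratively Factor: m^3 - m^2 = (m)*(m^2 - m) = m*(m - 1)*(m)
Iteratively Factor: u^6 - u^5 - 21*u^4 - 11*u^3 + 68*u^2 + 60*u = (u + 2)*(u^5 - 3*u^4 - 15*u^3 + 19*u^2 + 30*u) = (u + 1)*(u + 2)*(u^4 - 4*u^3 - 11*u^2 + 30*u) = (u - 5)*(u + 1)*(u + 2)*(u^3 + u^2 - 6*u) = u*(u - 5)*(u + 1)*(u + 2)*(u^2 + u - 6) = u*(u - 5)*(u - 2)*(u + 1)*(u + 2)*(u + 3)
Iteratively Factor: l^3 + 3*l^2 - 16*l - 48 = (l - 4)*(l^2 + 7*l + 12) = (l - 4)*(l + 3)*(l + 4)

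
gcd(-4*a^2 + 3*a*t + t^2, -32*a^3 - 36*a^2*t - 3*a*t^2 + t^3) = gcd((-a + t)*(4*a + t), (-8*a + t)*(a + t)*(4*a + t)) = 4*a + t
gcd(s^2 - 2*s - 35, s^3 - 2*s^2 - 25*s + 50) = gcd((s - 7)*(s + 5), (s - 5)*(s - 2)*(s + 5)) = s + 5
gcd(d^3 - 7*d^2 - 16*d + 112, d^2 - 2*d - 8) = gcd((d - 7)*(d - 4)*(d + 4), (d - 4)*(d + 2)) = d - 4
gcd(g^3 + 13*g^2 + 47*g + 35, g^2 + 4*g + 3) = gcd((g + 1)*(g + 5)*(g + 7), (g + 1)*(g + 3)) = g + 1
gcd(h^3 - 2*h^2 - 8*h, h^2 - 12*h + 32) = h - 4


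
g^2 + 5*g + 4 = (g + 1)*(g + 4)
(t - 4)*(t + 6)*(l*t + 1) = l*t^3 + 2*l*t^2 - 24*l*t + t^2 + 2*t - 24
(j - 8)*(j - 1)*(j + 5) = j^3 - 4*j^2 - 37*j + 40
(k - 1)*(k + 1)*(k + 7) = k^3 + 7*k^2 - k - 7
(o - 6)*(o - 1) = o^2 - 7*o + 6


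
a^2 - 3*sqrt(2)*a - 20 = (a - 5*sqrt(2))*(a + 2*sqrt(2))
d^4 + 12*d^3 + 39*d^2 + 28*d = d*(d + 1)*(d + 4)*(d + 7)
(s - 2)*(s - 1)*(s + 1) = s^3 - 2*s^2 - s + 2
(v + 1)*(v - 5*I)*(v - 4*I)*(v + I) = v^4 + v^3 - 8*I*v^3 - 11*v^2 - 8*I*v^2 - 11*v - 20*I*v - 20*I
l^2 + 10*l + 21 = (l + 3)*(l + 7)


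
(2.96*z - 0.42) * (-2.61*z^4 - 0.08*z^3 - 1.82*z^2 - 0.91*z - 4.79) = -7.7256*z^5 + 0.8594*z^4 - 5.3536*z^3 - 1.9292*z^2 - 13.7962*z + 2.0118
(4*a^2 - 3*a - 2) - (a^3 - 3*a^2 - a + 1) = -a^3 + 7*a^2 - 2*a - 3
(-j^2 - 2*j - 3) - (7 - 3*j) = -j^2 + j - 10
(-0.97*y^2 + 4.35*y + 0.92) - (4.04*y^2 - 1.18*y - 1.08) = -5.01*y^2 + 5.53*y + 2.0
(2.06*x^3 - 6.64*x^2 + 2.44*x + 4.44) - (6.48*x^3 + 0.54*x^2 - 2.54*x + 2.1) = -4.42*x^3 - 7.18*x^2 + 4.98*x + 2.34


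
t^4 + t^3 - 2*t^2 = t^2*(t - 1)*(t + 2)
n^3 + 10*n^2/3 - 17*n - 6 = (n - 3)*(n + 1/3)*(n + 6)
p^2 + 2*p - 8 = (p - 2)*(p + 4)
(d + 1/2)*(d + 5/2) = d^2 + 3*d + 5/4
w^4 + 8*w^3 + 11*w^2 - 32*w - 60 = (w - 2)*(w + 2)*(w + 3)*(w + 5)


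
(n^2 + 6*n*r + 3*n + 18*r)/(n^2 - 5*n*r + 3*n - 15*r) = (-n - 6*r)/(-n + 5*r)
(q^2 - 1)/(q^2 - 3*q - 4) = (q - 1)/(q - 4)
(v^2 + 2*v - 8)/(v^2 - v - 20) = (v - 2)/(v - 5)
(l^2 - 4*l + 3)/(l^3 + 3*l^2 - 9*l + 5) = (l - 3)/(l^2 + 4*l - 5)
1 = 1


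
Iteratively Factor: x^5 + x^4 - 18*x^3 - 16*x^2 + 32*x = (x)*(x^4 + x^3 - 18*x^2 - 16*x + 32) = x*(x + 2)*(x^3 - x^2 - 16*x + 16) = x*(x - 1)*(x + 2)*(x^2 - 16) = x*(x - 1)*(x + 2)*(x + 4)*(x - 4)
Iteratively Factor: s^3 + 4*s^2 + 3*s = (s + 1)*(s^2 + 3*s) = (s + 1)*(s + 3)*(s)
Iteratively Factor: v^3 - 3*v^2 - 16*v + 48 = (v + 4)*(v^2 - 7*v + 12) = (v - 3)*(v + 4)*(v - 4)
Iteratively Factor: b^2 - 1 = (b - 1)*(b + 1)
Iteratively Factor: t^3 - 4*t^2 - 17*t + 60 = (t - 5)*(t^2 + t - 12) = (t - 5)*(t - 3)*(t + 4)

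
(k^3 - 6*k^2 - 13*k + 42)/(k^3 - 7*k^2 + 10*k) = (k^2 - 4*k - 21)/(k*(k - 5))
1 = 1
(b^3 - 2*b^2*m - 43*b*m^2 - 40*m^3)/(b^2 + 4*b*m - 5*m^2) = (b^2 - 7*b*m - 8*m^2)/(b - m)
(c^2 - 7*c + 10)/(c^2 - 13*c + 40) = (c - 2)/(c - 8)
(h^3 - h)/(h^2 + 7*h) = (h^2 - 1)/(h + 7)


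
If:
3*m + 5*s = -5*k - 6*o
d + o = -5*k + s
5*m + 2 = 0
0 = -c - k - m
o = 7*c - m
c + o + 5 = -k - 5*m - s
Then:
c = 79/10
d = -773/10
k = -15/2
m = -2/5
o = 557/10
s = -591/10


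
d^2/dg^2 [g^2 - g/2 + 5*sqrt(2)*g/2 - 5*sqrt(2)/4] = 2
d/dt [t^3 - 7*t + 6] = 3*t^2 - 7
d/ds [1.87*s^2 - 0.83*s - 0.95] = 3.74*s - 0.83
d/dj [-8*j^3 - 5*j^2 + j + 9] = -24*j^2 - 10*j + 1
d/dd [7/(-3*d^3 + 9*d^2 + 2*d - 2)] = 7*(9*d^2 - 18*d - 2)/(3*d^3 - 9*d^2 - 2*d + 2)^2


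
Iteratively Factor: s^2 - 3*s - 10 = (s - 5)*(s + 2)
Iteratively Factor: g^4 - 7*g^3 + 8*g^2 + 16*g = (g - 4)*(g^3 - 3*g^2 - 4*g) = g*(g - 4)*(g^2 - 3*g - 4) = g*(g - 4)^2*(g + 1)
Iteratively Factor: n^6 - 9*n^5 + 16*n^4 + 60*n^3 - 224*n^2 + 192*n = (n + 3)*(n^5 - 12*n^4 + 52*n^3 - 96*n^2 + 64*n) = (n - 4)*(n + 3)*(n^4 - 8*n^3 + 20*n^2 - 16*n) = (n - 4)^2*(n + 3)*(n^3 - 4*n^2 + 4*n) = (n - 4)^2*(n - 2)*(n + 3)*(n^2 - 2*n) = n*(n - 4)^2*(n - 2)*(n + 3)*(n - 2)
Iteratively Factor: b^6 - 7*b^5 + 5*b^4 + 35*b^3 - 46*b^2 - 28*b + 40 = (b - 5)*(b^5 - 2*b^4 - 5*b^3 + 10*b^2 + 4*b - 8) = (b - 5)*(b - 1)*(b^4 - b^3 - 6*b^2 + 4*b + 8) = (b - 5)*(b - 2)*(b - 1)*(b^3 + b^2 - 4*b - 4) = (b - 5)*(b - 2)*(b - 1)*(b + 1)*(b^2 - 4) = (b - 5)*(b - 2)*(b - 1)*(b + 1)*(b + 2)*(b - 2)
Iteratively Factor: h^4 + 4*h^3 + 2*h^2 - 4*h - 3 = (h - 1)*(h^3 + 5*h^2 + 7*h + 3) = (h - 1)*(h + 1)*(h^2 + 4*h + 3) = (h - 1)*(h + 1)^2*(h + 3)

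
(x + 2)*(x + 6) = x^2 + 8*x + 12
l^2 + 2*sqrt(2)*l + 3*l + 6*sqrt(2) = (l + 3)*(l + 2*sqrt(2))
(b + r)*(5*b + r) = 5*b^2 + 6*b*r + r^2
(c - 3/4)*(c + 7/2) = c^2 + 11*c/4 - 21/8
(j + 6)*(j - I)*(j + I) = j^3 + 6*j^2 + j + 6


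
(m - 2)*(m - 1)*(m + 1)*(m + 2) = m^4 - 5*m^2 + 4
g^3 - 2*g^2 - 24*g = g*(g - 6)*(g + 4)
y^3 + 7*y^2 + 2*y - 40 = (y - 2)*(y + 4)*(y + 5)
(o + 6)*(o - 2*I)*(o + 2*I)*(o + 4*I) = o^4 + 6*o^3 + 4*I*o^3 + 4*o^2 + 24*I*o^2 + 24*o + 16*I*o + 96*I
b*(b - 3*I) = b^2 - 3*I*b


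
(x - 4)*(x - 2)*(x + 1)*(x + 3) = x^4 - 2*x^3 - 13*x^2 + 14*x + 24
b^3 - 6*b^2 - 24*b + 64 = (b - 8)*(b - 2)*(b + 4)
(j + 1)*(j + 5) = j^2 + 6*j + 5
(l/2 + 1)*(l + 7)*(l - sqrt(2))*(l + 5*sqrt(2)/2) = l^4/2 + 3*sqrt(2)*l^3/4 + 9*l^3/2 + 9*l^2/2 + 27*sqrt(2)*l^2/4 - 45*l/2 + 21*sqrt(2)*l/2 - 35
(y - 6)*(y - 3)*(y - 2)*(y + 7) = y^4 - 4*y^3 - 41*y^2 + 216*y - 252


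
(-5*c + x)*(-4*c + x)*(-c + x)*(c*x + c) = -20*c^4*x - 20*c^4 + 29*c^3*x^2 + 29*c^3*x - 10*c^2*x^3 - 10*c^2*x^2 + c*x^4 + c*x^3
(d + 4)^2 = d^2 + 8*d + 16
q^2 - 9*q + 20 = (q - 5)*(q - 4)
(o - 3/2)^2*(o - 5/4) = o^3 - 17*o^2/4 + 6*o - 45/16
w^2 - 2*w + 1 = (w - 1)^2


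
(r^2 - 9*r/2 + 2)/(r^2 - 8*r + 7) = (r^2 - 9*r/2 + 2)/(r^2 - 8*r + 7)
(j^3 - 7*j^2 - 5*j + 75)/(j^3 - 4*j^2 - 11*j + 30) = (j - 5)/(j - 2)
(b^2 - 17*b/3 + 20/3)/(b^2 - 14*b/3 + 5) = (b - 4)/(b - 3)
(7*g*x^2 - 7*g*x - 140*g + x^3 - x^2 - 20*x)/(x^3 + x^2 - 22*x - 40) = (7*g + x)/(x + 2)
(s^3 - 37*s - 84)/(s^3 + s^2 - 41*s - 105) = (s + 4)/(s + 5)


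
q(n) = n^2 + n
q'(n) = 2*n + 1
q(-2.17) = 2.54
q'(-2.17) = -3.34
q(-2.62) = 4.24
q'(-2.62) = -4.24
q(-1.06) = 0.06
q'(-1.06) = -1.12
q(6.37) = 46.95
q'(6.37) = 13.74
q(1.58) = 4.08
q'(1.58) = 4.16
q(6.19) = 44.51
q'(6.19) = 13.38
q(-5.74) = 27.21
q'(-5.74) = -10.48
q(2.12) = 6.61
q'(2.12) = 5.24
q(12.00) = 156.00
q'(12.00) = 25.00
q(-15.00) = 210.00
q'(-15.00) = -29.00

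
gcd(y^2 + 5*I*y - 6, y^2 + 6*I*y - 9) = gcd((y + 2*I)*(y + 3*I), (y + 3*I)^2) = y + 3*I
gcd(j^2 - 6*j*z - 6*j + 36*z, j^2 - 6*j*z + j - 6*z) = -j + 6*z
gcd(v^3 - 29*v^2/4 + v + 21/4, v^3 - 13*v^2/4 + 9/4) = v^2 - v/4 - 3/4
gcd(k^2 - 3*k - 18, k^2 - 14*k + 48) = k - 6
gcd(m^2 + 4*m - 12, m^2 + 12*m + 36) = m + 6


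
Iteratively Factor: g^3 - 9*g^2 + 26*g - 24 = (g - 3)*(g^2 - 6*g + 8) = (g - 3)*(g - 2)*(g - 4)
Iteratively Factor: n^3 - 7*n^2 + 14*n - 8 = (n - 1)*(n^2 - 6*n + 8) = (n - 2)*(n - 1)*(n - 4)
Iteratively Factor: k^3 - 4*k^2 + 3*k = (k)*(k^2 - 4*k + 3) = k*(k - 1)*(k - 3)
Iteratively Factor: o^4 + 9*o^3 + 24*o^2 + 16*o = (o + 4)*(o^3 + 5*o^2 + 4*o) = o*(o + 4)*(o^2 + 5*o + 4) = o*(o + 4)^2*(o + 1)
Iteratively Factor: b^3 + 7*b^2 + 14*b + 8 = (b + 4)*(b^2 + 3*b + 2) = (b + 1)*(b + 4)*(b + 2)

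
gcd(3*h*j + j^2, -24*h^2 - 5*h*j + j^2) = 3*h + j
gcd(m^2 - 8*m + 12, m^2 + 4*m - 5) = 1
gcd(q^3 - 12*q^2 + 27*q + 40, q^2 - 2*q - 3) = q + 1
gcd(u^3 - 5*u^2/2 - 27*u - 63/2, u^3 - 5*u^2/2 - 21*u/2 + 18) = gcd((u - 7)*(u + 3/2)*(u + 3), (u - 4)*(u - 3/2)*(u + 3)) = u + 3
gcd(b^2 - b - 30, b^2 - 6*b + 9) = 1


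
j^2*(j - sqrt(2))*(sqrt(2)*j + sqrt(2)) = sqrt(2)*j^4 - 2*j^3 + sqrt(2)*j^3 - 2*j^2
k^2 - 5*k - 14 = (k - 7)*(k + 2)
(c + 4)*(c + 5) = c^2 + 9*c + 20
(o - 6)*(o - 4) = o^2 - 10*o + 24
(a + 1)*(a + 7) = a^2 + 8*a + 7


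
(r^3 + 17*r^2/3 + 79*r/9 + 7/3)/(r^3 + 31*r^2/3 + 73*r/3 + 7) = (r + 7/3)/(r + 7)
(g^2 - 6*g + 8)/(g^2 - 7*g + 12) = (g - 2)/(g - 3)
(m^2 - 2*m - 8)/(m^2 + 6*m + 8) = (m - 4)/(m + 4)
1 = 1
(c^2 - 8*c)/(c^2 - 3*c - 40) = c/(c + 5)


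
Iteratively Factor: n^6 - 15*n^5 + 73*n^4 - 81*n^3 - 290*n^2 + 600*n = (n - 5)*(n^5 - 10*n^4 + 23*n^3 + 34*n^2 - 120*n) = (n - 5)*(n - 3)*(n^4 - 7*n^3 + 2*n^2 + 40*n) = n*(n - 5)*(n - 3)*(n^3 - 7*n^2 + 2*n + 40) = n*(n - 5)^2*(n - 3)*(n^2 - 2*n - 8) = n*(n - 5)^2*(n - 4)*(n - 3)*(n + 2)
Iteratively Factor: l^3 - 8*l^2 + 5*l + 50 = (l - 5)*(l^2 - 3*l - 10) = (l - 5)^2*(l + 2)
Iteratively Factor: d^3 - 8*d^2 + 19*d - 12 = (d - 1)*(d^2 - 7*d + 12) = (d - 4)*(d - 1)*(d - 3)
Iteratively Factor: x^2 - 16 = (x - 4)*(x + 4)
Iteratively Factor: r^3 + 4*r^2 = (r)*(r^2 + 4*r) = r*(r + 4)*(r)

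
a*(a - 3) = a^2 - 3*a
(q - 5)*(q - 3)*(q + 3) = q^3 - 5*q^2 - 9*q + 45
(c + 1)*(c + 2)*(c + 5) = c^3 + 8*c^2 + 17*c + 10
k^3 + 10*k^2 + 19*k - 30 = (k - 1)*(k + 5)*(k + 6)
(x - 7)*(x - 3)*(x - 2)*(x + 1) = x^4 - 11*x^3 + 29*x^2 - x - 42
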